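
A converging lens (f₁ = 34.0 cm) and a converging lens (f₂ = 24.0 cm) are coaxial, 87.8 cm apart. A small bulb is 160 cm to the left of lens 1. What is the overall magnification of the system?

Lens 1: 1/d_i1 = 1/(34.0) − 1/(160) = 0.02316, so d_i1 = 43.17 cm; m₁ = −d_i1/d_o1 = -0.2698.
d_o2 = 87.8 − (43.17) = 44.63 cm.
Lens 2: 1/d_i2 = 1/(24.0) − 1/(44.63) = 0.01926, so d_i2 = 51.92 cm; m₂ = −d_i2/d_o2 = -1.163.
m = m₁·m₂ = (-0.2698)(-1.163) = +0.314.

m = +0.314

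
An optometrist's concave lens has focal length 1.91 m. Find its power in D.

P = -0.524 D

For a concave lens, f = −1.91 m.
P = 1/f = 1/(-1.91 m) = -0.524 D.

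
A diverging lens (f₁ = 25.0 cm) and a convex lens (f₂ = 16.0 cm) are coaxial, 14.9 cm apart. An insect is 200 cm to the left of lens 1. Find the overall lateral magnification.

m = -0.0842

f₁ = −25.0 cm (diverging).
Lens 1: 1/d_i1 = 1/(-25.0) − 1/(200) = -0.04500, so d_i1 = -22.22 cm; m₁ = −d_i1/d_o1 = +0.1111.
d_o2 = 14.9 − (-22.22) = 37.12 cm.
Lens 2: 1/d_i2 = 1/(16.0) − 1/(37.12) = 0.03556, so d_i2 = 28.12 cm; m₂ = −d_i2/d_o2 = -0.7576.
m = m₁·m₂ = (+0.1111)(-0.7576) = -0.0842.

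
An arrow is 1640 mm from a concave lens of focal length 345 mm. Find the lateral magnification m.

For a concave lens, f = -345 mm.
1/d_i = 1/f − 1/d_o = 1/(-345.0) − 1/(1640) = -0.003508, so d_i = -285.0 mm.
m = −d_i/d_o = −(-285.0)/(1640) = +0.174.
The image is virtual, upright and reduced, on the same side as the object.

m = +0.174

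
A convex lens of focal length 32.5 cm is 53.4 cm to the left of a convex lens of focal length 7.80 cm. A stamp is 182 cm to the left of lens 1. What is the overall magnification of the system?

Lens 1: 1/d_i1 = 1/(32.5) − 1/(182) = 0.02527, so d_i1 = 39.57 cm; m₁ = −d_i1/d_o1 = -0.2174.
d_o2 = 53.4 − (39.57) = 13.83 cm.
Lens 2: 1/d_i2 = 1/(7.80) − 1/(13.83) = 0.05590, so d_i2 = 17.89 cm; m₂ = −d_i2/d_o2 = -1.294.
m = m₁·m₂ = (-0.2174)(-1.294) = +0.281.

m = +0.281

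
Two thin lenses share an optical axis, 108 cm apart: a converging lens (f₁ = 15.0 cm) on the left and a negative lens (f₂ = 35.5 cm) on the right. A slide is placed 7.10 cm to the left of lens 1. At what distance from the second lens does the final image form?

27.5 cm

Lens 1: 1/d_i1 = 1/f₁ − 1/d_o1 = 1/(15.0) − 1/(7.10) = -0.07418, so d_i1 = -13.48 cm.
The intermediate image is 13.48 cm to the left of lens 1 (virtual), which is 108 − (-13.48) = 121.5 cm to the left of lens 2, so d_o2 = +121.5 cm.
Lens 2 is diverging, so f₂ = −35.5 cm.
Lens 2: 1/d_i2 = 1/f₂ − 1/d_o2 = 1/(-35.5) − 1/(121.5) = -0.03640, so d_i2 = -27.5 cm.
The final image is virtual, 27.5 cm to the left of lens 2 (overall magnification ≈ 0.43).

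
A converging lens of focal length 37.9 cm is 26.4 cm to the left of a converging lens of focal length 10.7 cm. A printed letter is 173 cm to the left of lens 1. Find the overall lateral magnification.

Lens 1: 1/d_i1 = 1/(37.9) − 1/(173) = 0.02060, so d_i1 = 48.53 cm; m₁ = −d_i1/d_o1 = -0.2805.
d_o2 = 26.4 − (48.53) = -22.13 cm (virtual object).
Lens 2: 1/d_i2 = 1/(10.7) − 1/(-22.13) = 0.1386, so d_i2 = 7.213 cm; m₂ = −d_i2/d_o2 = +0.3259.
m = m₁·m₂ = (-0.2805)(+0.3259) = -0.0914.

m = -0.0914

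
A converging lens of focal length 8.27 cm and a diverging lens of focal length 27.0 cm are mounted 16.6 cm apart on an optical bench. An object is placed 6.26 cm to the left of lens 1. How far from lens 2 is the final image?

Lens 1: 1/d_i1 = 1/f₁ − 1/d_o1 = 1/(8.27) − 1/(6.26) = -0.03883, so d_i1 = -25.76 cm.
The intermediate image is 25.76 cm to the left of lens 1 (virtual), which is 16.6 − (-25.76) = 42.36 cm to the left of lens 2, so d_o2 = +42.36 cm.
Lens 2 is diverging, so f₂ = −27.0 cm.
Lens 2: 1/d_i2 = 1/f₂ − 1/d_o2 = 1/(-27.0) − 1/(42.36) = -0.06064, so d_i2 = -16.5 cm.
The final image is virtual, 16.5 cm to the left of lens 2 (overall magnification ≈ 1.6).

16.5 cm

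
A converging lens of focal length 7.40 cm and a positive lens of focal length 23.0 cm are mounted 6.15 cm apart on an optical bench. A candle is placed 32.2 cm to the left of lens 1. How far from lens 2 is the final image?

Lens 1: 1/d_i1 = 1/f₁ − 1/d_o1 = 1/(7.40) − 1/(32.2) = 0.1041, so d_i1 = 9.608 cm.
The intermediate image is 9.608 cm to the right of lens 1, which lies 3.458 cm to the right of lens 2 — a virtual object — so d_o2 = −3.458 cm.
Lens 2: 1/d_i2 = 1/f₂ − 1/d_o2 = 1/(23.0) − 1/(-3.458) = 0.3327, so d_i2 = 3.01 cm.
The final image is real, 3.01 cm to the right of lens 2 (overall magnification ≈ -0.26).

3.01 cm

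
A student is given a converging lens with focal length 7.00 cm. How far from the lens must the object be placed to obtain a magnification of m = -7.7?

m = −d_i/d_o ⇒ d_i = −m·d_o.
1/f = 1/d_o + 1/d_i = 1/d_o − 1/(m·d_o) = (1 − 1/m)/d_o, so d_o = f(1 − 1/m) = (7.000)(1 − 1/(-7.7)) = 7.91 cm.

7.91 cm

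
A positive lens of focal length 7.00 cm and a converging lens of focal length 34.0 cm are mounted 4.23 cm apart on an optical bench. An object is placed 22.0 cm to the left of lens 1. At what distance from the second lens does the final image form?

5.13 cm

Lens 1: 1/d_i1 = 1/f₁ − 1/d_o1 = 1/(7.00) − 1/(22.0) = 0.09740, so d_i1 = 10.27 cm.
The intermediate image is 10.27 cm to the right of lens 1, which lies 6.040 cm to the right of lens 2 — a virtual object — so d_o2 = −6.040 cm.
Lens 2: 1/d_i2 = 1/f₂ − 1/d_o2 = 1/(34.0) − 1/(-6.040) = 0.1950, so d_i2 = 5.13 cm.
The final image is real, 5.13 cm to the right of lens 2 (overall magnification ≈ -0.40).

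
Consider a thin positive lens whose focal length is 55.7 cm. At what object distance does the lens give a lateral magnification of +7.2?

m = −d_i/d_o ⇒ d_i = −m·d_o.
1/f = 1/d_o + 1/d_i = 1/d_o − 1/(m·d_o) = (1 − 1/m)/d_o, so d_o = f(1 − 1/m) = (55.70)(1 − 1/(+7.2)) = 48.0 cm.

48.0 cm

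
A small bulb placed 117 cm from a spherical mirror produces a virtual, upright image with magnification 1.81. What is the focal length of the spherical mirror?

m = −d_i/d_o ⇒ d_i = −m·d_o = −(+1.81)·(117) = -211.8 cm.
1/f = 1/d_o + 1/d_i = 1/(117) + 1/(-211.8) = 0.003826, so f = 261 cm.
Since f is positive, the spherical mirror is concave.

f = 261 cm (concave)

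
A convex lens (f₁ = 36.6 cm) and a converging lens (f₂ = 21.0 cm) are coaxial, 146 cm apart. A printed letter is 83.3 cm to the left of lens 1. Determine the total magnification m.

m = +0.276

Lens 1: 1/d_i1 = 1/(36.6) − 1/(83.3) = 0.01532, so d_i1 = 65.28 cm; m₁ = −d_i1/d_o1 = -0.7837.
d_o2 = 146 − (65.28) = 80.72 cm.
Lens 2: 1/d_i2 = 1/(21.0) − 1/(80.72) = 0.03523, so d_i2 = 28.38 cm; m₂ = −d_i2/d_o2 = -0.3516.
m = m₁·m₂ = (-0.7837)(-0.3516) = +0.276.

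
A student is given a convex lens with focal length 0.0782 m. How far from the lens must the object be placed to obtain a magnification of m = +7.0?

m = −d_i/d_o ⇒ d_i = −m·d_o.
1/f = 1/d_o + 1/d_i = 1/d_o − 1/(m·d_o) = (1 − 1/m)/d_o, so d_o = f(1 − 1/m) = (0.07820)(1 − 1/(+7.0)) = 0.0670 m.

0.0670 m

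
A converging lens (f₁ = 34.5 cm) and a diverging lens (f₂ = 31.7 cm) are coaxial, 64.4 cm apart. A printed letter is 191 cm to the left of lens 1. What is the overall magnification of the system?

m = -0.129

Lens 1: 1/d_i1 = 1/(34.5) − 1/(191) = 0.02375, so d_i1 = 42.11 cm; m₁ = −d_i1/d_o1 = -0.2205.
d_o2 = 64.4 − (42.11) = 22.29 cm.
f₂ = −31.7 cm (diverging).
Lens 2: 1/d_i2 = 1/(-31.7) − 1/(22.29) = -0.07641, so d_i2 = -13.09 cm; m₂ = −d_i2/d_o2 = +0.5871.
m = m₁·m₂ = (-0.2205)(+0.5871) = -0.129.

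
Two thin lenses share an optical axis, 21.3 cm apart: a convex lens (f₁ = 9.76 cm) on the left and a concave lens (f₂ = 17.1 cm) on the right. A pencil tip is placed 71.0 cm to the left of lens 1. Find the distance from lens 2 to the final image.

Lens 1: 1/d_i1 = 1/f₁ − 1/d_o1 = 1/(9.76) − 1/(71.0) = 0.08837, so d_i1 = 11.32 cm.
The intermediate image is 11.32 cm to the right of lens 1, which is 21.3 − (11.32) = 9.980 cm to the left of lens 2, so d_o2 = +9.980 cm.
Lens 2 is diverging, so f₂ = −17.1 cm.
Lens 2: 1/d_i2 = 1/f₂ − 1/d_o2 = 1/(-17.1) − 1/(9.980) = -0.1587, so d_i2 = -6.30 cm.
The final image is virtual, 6.30 cm to the left of lens 2 (overall magnification ≈ -0.10).

6.30 cm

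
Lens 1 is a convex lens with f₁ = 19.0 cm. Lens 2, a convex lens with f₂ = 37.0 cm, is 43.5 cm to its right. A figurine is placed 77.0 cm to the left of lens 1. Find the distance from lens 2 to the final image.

Lens 1: 1/d_i1 = 1/f₁ − 1/d_o1 = 1/(19.0) − 1/(77.0) = 0.03964, so d_i1 = 25.22 cm.
The intermediate image is 25.22 cm to the right of lens 1, which is 43.5 − (25.22) = 18.28 cm to the left of lens 2, so d_o2 = +18.28 cm.
Lens 2: 1/d_i2 = 1/f₂ − 1/d_o2 = 1/(37.0) − 1/(18.28) = -0.02768, so d_i2 = -36.1 cm.
The final image is virtual, 36.1 cm to the left of lens 2 (overall magnification ≈ -0.65).

36.1 cm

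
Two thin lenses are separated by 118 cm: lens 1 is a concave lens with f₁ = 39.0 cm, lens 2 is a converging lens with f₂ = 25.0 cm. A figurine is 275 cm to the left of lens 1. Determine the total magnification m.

m = -0.0244

f₁ = −39.0 cm (diverging).
Lens 1: 1/d_i1 = 1/(-39.0) − 1/(275) = -0.02928, so d_i1 = -34.16 cm; m₁ = −d_i1/d_o1 = +0.1242.
d_o2 = 118 − (-34.16) = 152.2 cm.
Lens 2: 1/d_i2 = 1/(25.0) − 1/(152.2) = 0.03343, so d_i2 = 29.91 cm; m₂ = −d_i2/d_o2 = -0.1965.
m = m₁·m₂ = (+0.1242)(-0.1965) = -0.0244.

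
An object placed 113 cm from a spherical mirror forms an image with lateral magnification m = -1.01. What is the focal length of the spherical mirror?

f = 56.8 cm (concave)

m = −d_i/d_o ⇒ d_i = −m·d_o = −(-1.01)·(113) = 114.1 cm.
1/f = 1/d_o + 1/d_i = 1/(113) + 1/(114.1) = 0.01761, so f = 56.8 cm.
Since f is positive, the spherical mirror is concave.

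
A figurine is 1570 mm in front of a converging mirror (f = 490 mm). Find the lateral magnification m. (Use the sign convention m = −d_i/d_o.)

1/d_i = 1/f − 1/d_o = 1/(490.0) − 1/(1570) = 0.001404, so d_i = 712.3 mm.
m = −d_i/d_o = −(712.3)/(1570) = -0.454.
The image is real, inverted and reduced, in front of the mirror.

m = -0.454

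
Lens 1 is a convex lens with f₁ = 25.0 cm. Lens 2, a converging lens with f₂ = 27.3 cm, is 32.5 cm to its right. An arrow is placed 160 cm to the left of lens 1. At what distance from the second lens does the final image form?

3.21 cm

Lens 1: 1/d_i1 = 1/f₁ − 1/d_o1 = 1/(25.0) − 1/(160) = 0.03375, so d_i1 = 29.63 cm.
The intermediate image is 29.63 cm to the right of lens 1, which is 32.5 − (29.63) = 2.870 cm to the left of lens 2, so d_o2 = +2.870 cm.
Lens 2: 1/d_i2 = 1/f₂ − 1/d_o2 = 1/(27.3) − 1/(2.870) = -0.3118, so d_i2 = -3.21 cm.
The final image is virtual, 3.21 cm to the left of lens 2 (overall magnification ≈ -0.21).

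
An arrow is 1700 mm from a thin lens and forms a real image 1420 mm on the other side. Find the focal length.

Real image ⇒ d_i = +1420 mm.
1/f = 1/d_o + 1/d_i = 1/(1700) + 1/(1420) = 0.001292, so f = 774 mm.
Since f is positive, the thin lens is converging.

f = 774 mm (converging)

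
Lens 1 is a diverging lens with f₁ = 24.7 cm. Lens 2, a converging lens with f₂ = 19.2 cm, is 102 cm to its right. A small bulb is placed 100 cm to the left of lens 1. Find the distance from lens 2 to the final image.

Lens 1 is diverging, so f₁ = −24.7 cm.
Lens 1: 1/d_i1 = 1/f₁ − 1/d_o1 = 1/(-24.7) − 1/(100) = -0.05049, so d_i1 = -19.81 cm.
The intermediate image is 19.81 cm to the left of lens 1 (virtual), which is 102 − (-19.81) = 121.8 cm to the left of lens 2, so d_o2 = +121.8 cm.
Lens 2: 1/d_i2 = 1/f₂ − 1/d_o2 = 1/(19.2) − 1/(121.8) = 0.04387, so d_i2 = 22.8 cm.
The final image is real, 22.8 cm to the right of lens 2 (overall magnification ≈ -0.037).

22.8 cm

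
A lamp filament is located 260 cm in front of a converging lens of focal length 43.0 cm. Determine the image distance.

Lens equation: 1/s_i = 1/f − 1/s_o = 1/(43.00) − 1/(260) = 0.02326 − 0.003846 = 0.01941, so s_i = 51.5 cm.
The image is real, inverted and reduced, on the far side of the lens.

51.5 cm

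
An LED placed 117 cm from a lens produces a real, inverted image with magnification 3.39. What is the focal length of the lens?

f = 90.3 cm (converging)

m = −d_i/d_o ⇒ d_i = −m·d_o = −(-3.39)·(117) = 396.6 cm.
1/f = 1/d_o + 1/d_i = 1/(117) + 1/(396.6) = 0.01107, so f = 90.3 cm.
Since f is positive, the lens is converging.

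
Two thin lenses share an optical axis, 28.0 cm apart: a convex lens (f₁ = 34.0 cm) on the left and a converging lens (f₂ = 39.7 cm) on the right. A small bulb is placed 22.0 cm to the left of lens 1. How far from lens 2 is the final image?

70.8 cm

Lens 1: 1/d_i1 = 1/f₁ − 1/d_o1 = 1/(34.0) − 1/(22.0) = -0.01604, so d_i1 = -62.33 cm.
The intermediate image is 62.33 cm to the left of lens 1 (virtual), which is 28.0 − (-62.33) = 90.33 cm to the left of lens 2, so d_o2 = +90.33 cm.
Lens 2: 1/d_i2 = 1/f₂ − 1/d_o2 = 1/(39.7) − 1/(90.33) = 0.01412, so d_i2 = 70.8 cm.
The final image is real, 70.8 cm to the right of lens 2 (overall magnification ≈ -2.2).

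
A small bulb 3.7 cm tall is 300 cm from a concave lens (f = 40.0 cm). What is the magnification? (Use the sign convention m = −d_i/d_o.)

For a concave lens, f = -40.0 cm.
1/d_i = 1/f − 1/d_o = 1/(-40.00) − 1/(300) = -0.02833, so d_i = -35.29 cm.
m = −d_i/d_o = −(-35.29)/(300) = +0.118.
The image is virtual, upright and reduced, on the same side as the object.

m = +0.118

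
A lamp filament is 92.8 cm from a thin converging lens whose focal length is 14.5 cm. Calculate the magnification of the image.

m = -0.185

1/d_i = 1/f − 1/d_o = 1/(14.50) − 1/(92.8) = 0.05819, so d_i = 17.19 cm.
m = −d_i/d_o = −(17.19)/(92.8) = -0.185.
The image is real, inverted and reduced, on the far side of the lens.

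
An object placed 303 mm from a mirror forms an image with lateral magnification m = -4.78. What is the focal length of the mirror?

f = 251 mm (concave)

m = −d_i/d_o ⇒ d_i = −m·d_o = −(-4.78)·(303) = 1448 mm.
1/f = 1/d_o + 1/d_i = 1/(303) + 1/(1448) = 0.003991, so f = 251 mm.
Since f is positive, the mirror is concave.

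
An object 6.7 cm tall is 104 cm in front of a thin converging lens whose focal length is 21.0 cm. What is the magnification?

m = -0.253

1/d_i = 1/f − 1/d_o = 1/(21.00) − 1/(104) = 0.03800, so d_i = 26.31 cm.
m = −d_i/d_o = −(26.31)/(104) = -0.253.
The image is real, inverted and reduced, on the far side of the lens.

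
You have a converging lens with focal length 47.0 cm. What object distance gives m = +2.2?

m = −d_i/d_o ⇒ d_i = −m·d_o.
1/f = 1/d_o + 1/d_i = 1/d_o − 1/(m·d_o) = (1 − 1/m)/d_o, so d_o = f(1 − 1/m) = (47.00)(1 − 1/(+2.2)) = 25.6 cm.

25.6 cm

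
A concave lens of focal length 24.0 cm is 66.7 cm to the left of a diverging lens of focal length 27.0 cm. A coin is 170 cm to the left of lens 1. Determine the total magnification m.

f₁ = −24.0 cm (diverging).
Lens 1: 1/d_i1 = 1/(-24.0) − 1/(170) = -0.04755, so d_i1 = -21.03 cm; m₁ = −d_i1/d_o1 = +0.1237.
d_o2 = 66.7 − (-21.03) = 87.73 cm.
f₂ = −27.0 cm (diverging).
Lens 2: 1/d_i2 = 1/(-27.0) − 1/(87.73) = -0.04844, so d_i2 = -20.65 cm; m₂ = −d_i2/d_o2 = +0.2353.
m = m₁·m₂ = (+0.1237)(+0.2353) = +0.0291.

m = +0.0291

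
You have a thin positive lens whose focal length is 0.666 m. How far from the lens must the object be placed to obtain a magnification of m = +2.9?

m = −d_i/d_o ⇒ d_i = −m·d_o.
1/f = 1/d_o + 1/d_i = 1/d_o − 1/(m·d_o) = (1 − 1/m)/d_o, so d_o = f(1 − 1/m) = (0.6660)(1 − 1/(+2.9)) = 0.436 m.

0.436 m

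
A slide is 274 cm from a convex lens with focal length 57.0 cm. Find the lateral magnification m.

m = -0.263

1/d_i = 1/f − 1/d_o = 1/(57.00) − 1/(274) = 0.01389, so d_i = 71.97 cm.
m = −d_i/d_o = −(71.97)/(274) = -0.263.
The image is real, inverted and reduced, on the far side of the lens.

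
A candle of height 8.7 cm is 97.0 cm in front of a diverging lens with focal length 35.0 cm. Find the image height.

2.31 cm

For a diverging lens, f = -35.0 cm.
1/d_i = 1/f − 1/d_o = 1/(-35.00) − 1/(97.0) = -0.03888, so d_i = -25.72 cm.
m = −d_i/d_o = +0.2652.
|h_i| = |m|·h_o = 0.2652 × 8.7 = 2.31 cm. The image is virtual, upright and reduced, on the same side as the object.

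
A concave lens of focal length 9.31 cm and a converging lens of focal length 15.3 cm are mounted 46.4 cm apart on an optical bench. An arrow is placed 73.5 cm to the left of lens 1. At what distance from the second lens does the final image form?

21.2 cm

Lens 1 is diverging, so f₁ = −9.31 cm.
Lens 1: 1/d_i1 = 1/f₁ − 1/d_o1 = 1/(-9.31) − 1/(73.5) = -0.1210, so d_i1 = -8.263 cm.
The intermediate image is 8.263 cm to the left of lens 1 (virtual), which is 46.4 − (-8.263) = 54.66 cm to the left of lens 2, so d_o2 = +54.66 cm.
Lens 2: 1/d_i2 = 1/f₂ − 1/d_o2 = 1/(15.3) − 1/(54.66) = 0.04706, so d_i2 = 21.2 cm.
The final image is real, 21.2 cm to the right of lens 2 (overall magnification ≈ -0.044).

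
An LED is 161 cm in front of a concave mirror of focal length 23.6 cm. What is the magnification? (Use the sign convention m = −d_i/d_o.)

1/d_i = 1/f − 1/d_o = 1/(23.60) − 1/(161) = 0.03616, so d_i = 27.65 cm.
m = −d_i/d_o = −(27.65)/(161) = -0.172.
The image is real, inverted and reduced, in front of the mirror.

m = -0.172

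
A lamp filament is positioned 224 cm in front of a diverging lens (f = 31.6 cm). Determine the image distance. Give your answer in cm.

For a diverging lens, f = -31.6 cm.
Lens equation: 1/s_i = 1/f − 1/s_o = 1/(-31.60) − 1/(224) = -0.03165 − 0.004464 = -0.03611, so s_i = -27.7 cm.
The image is virtual, upright and reduced, on the same side as the object.

27.7 cm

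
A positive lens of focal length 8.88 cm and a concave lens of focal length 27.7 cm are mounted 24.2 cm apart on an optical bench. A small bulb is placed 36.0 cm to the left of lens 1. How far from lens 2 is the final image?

Lens 1: 1/d_i1 = 1/f₁ − 1/d_o1 = 1/(8.88) − 1/(36.0) = 0.08483, so d_i1 = 11.79 cm.
The intermediate image is 11.79 cm to the right of lens 1, which is 24.2 − (11.79) = 12.41 cm to the left of lens 2, so d_o2 = +12.41 cm.
Lens 2 is diverging, so f₂ = −27.7 cm.
Lens 2: 1/d_i2 = 1/f₂ − 1/d_o2 = 1/(-27.7) − 1/(12.41) = -0.1167, so d_i2 = -8.57 cm.
The final image is virtual, 8.57 cm to the left of lens 2 (overall magnification ≈ -0.23).

8.57 cm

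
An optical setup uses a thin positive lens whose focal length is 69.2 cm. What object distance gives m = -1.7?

m = −d_i/d_o ⇒ d_i = −m·d_o.
1/f = 1/d_o + 1/d_i = 1/d_o − 1/(m·d_o) = (1 − 1/m)/d_o, so d_o = f(1 − 1/m) = (69.20)(1 − 1/(-1.7)) = 110 cm.

110 cm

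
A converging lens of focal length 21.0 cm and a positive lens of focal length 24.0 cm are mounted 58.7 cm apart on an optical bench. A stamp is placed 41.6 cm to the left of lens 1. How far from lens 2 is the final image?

Lens 1: 1/d_i1 = 1/f₁ − 1/d_o1 = 1/(21.0) − 1/(41.6) = 0.02358, so d_i1 = 42.41 cm.
The intermediate image is 42.41 cm to the right of lens 1, which is 58.7 − (42.41) = 16.29 cm to the left of lens 2, so d_o2 = +16.29 cm.
Lens 2: 1/d_i2 = 1/f₂ − 1/d_o2 = 1/(24.0) − 1/(16.29) = -0.01972, so d_i2 = -50.7 cm.
The final image is virtual, 50.7 cm to the left of lens 2 (overall magnification ≈ -3.2).

50.7 cm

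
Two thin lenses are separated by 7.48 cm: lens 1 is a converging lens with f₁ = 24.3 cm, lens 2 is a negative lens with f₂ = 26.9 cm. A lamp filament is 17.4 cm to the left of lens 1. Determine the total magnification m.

m = +0.990

Lens 1: 1/d_i1 = 1/(24.3) − 1/(17.4) = -0.01632, so d_i1 = -61.28 cm; m₁ = −d_i1/d_o1 = +3.522.
d_o2 = 7.48 − (-61.28) = 68.76 cm.
f₂ = −26.9 cm (diverging).
Lens 2: 1/d_i2 = 1/(-26.9) − 1/(68.76) = -0.05172, so d_i2 = -19.34 cm; m₂ = −d_i2/d_o2 = +0.2812.
m = m₁·m₂ = (+3.522)(+0.2812) = +0.990.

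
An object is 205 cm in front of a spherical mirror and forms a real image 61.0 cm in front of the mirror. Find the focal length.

f = 47.0 cm (concave)

Real image ⇒ d_i = +61.0 cm.
1/f = 1/d_o + 1/d_i = 1/(205) + 1/(61.0) = 0.02127, so f = 47.0 cm.
Since f is positive, the spherical mirror is concave.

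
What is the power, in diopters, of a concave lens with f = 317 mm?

For a concave lens, f = −317 mm.
f = -31.7 cm = -0.317 m.
P = 1/f = 1/(-0.317 m) = -3.15 D.

P = -3.15 D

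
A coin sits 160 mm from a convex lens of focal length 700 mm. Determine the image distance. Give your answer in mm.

207 mm

Thin-lens equation: 1/q = 1/f − 1/p = 1/(700.0) − 1/(160) = 0.001429 − 0.006250 = -0.004821, so q = -207 mm.
The image is virtual, upright and enlarged, on the same side as the object.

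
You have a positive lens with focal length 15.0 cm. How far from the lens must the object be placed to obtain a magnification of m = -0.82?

33.3 cm

m = −d_i/d_o ⇒ d_i = −m·d_o.
1/f = 1/d_o + 1/d_i = 1/d_o − 1/(m·d_o) = (1 − 1/m)/d_o, so d_o = f(1 − 1/m) = (15.00)(1 − 1/(-0.82)) = 33.3 cm.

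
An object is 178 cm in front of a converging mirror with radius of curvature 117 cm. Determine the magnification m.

f = R/2 = 117/2 = 58.50 cm.
1/d_i = 1/f − 1/d_o = 1/(58.50) − 1/(178) = 0.01148, so d_i = 87.14 cm.
m = −d_i/d_o = −(87.14)/(178) = -0.490.
The image is real, inverted and reduced, in front of the mirror.

m = -0.490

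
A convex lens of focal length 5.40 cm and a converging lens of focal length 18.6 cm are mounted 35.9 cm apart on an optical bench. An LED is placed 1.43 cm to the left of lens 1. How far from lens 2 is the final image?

Lens 1: 1/d_i1 = 1/f₁ − 1/d_o1 = 1/(5.40) − 1/(1.43) = -0.5141, so d_i1 = -1.945 cm.
The intermediate image is 1.945 cm to the left of lens 1 (virtual), which is 35.9 − (-1.945) = 37.84 cm to the left of lens 2, so d_o2 = +37.84 cm.
Lens 2: 1/d_i2 = 1/f₂ − 1/d_o2 = 1/(18.6) − 1/(37.84) = 0.02734, so d_i2 = 36.6 cm.
The final image is real, 36.6 cm to the right of lens 2 (overall magnification ≈ -1.3).

36.6 cm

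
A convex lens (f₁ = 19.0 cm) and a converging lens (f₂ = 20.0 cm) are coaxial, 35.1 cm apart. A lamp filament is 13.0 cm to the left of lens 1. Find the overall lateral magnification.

Lens 1: 1/d_i1 = 1/(19.0) − 1/(13.0) = -0.02429, so d_i1 = -41.17 cm; m₁ = −d_i1/d_o1 = +3.167.
d_o2 = 35.1 − (-41.17) = 76.27 cm.
Lens 2: 1/d_i2 = 1/(20.0) − 1/(76.27) = 0.03689, so d_i2 = 27.11 cm; m₂ = −d_i2/d_o2 = -0.3554.
m = m₁·m₂ = (+3.167)(-0.3554) = -1.13.

m = -1.13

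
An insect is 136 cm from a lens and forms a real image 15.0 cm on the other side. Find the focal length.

Real image ⇒ d_i = +15.0 cm.
1/f = 1/d_o + 1/d_i = 1/(136) + 1/(15.0) = 0.07402, so f = 13.5 cm.
Since f is positive, the lens is converging.

f = 13.5 cm (converging)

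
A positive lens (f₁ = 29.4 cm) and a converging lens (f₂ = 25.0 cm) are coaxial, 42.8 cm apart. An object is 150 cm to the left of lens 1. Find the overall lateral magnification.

m = -0.325

Lens 1: 1/d_i1 = 1/(29.4) − 1/(150) = 0.02735, so d_i1 = 36.57 cm; m₁ = −d_i1/d_o1 = -0.2438.
d_o2 = 42.8 − (36.57) = 6.230 cm.
Lens 2: 1/d_i2 = 1/(25.0) − 1/(6.230) = -0.1205, so d_i2 = -8.298 cm; m₂ = −d_i2/d_o2 = +1.332.
m = m₁·m₂ = (-0.2438)(+1.332) = -0.325.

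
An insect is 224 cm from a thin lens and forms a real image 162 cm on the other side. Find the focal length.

Real image ⇒ d_i = +162 cm.
1/f = 1/d_o + 1/d_i = 1/(224) + 1/(162) = 0.01064, so f = 94.0 cm.
Since f is positive, the thin lens is converging.

f = 94.0 cm (converging)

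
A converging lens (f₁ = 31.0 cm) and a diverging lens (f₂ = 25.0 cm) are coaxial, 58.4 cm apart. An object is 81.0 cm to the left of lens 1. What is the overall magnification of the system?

m = -0.467

Lens 1: 1/d_i1 = 1/(31.0) − 1/(81.0) = 0.01991, so d_i1 = 50.22 cm; m₁ = −d_i1/d_o1 = -0.6200.
d_o2 = 58.4 − (50.22) = 8.180 cm.
f₂ = −25.0 cm (diverging).
Lens 2: 1/d_i2 = 1/(-25.0) − 1/(8.180) = -0.1622, so d_i2 = -6.163 cm; m₂ = −d_i2/d_o2 = +0.7535.
m = m₁·m₂ = (-0.6200)(+0.7535) = -0.467.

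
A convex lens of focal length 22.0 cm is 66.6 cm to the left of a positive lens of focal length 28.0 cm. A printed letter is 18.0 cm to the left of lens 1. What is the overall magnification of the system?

Lens 1: 1/d_i1 = 1/(22.0) − 1/(18.0) = -0.01010, so d_i1 = -99.00 cm; m₁ = −d_i1/d_o1 = +5.500.
d_o2 = 66.6 − (-99.00) = 165.6 cm.
Lens 2: 1/d_i2 = 1/(28.0) − 1/(165.6) = 0.02968, so d_i2 = 33.70 cm; m₂ = −d_i2/d_o2 = -0.2035.
m = m₁·m₂ = (+5.500)(-0.2035) = -1.12.

m = -1.12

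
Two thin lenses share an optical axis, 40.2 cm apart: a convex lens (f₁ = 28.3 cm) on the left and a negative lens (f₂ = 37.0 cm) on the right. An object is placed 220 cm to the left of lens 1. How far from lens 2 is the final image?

6.39 cm

Lens 1: 1/d_i1 = 1/f₁ − 1/d_o1 = 1/(28.3) − 1/(220) = 0.03079, so d_i1 = 32.48 cm.
The intermediate image is 32.48 cm to the right of lens 1, which is 40.2 − (32.48) = 7.720 cm to the left of lens 2, so d_o2 = +7.720 cm.
Lens 2 is diverging, so f₂ = −37.0 cm.
Lens 2: 1/d_i2 = 1/f₂ − 1/d_o2 = 1/(-37.0) − 1/(7.720) = -0.1566, so d_i2 = -6.39 cm.
The final image is virtual, 6.39 cm to the left of lens 2 (overall magnification ≈ -0.12).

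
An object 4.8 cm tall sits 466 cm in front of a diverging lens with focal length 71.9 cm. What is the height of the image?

For a diverging lens, f = -71.9 cm.
1/d_i = 1/f − 1/d_o = 1/(-71.90) − 1/(466) = -0.01605, so d_i = -62.29 cm.
m = −d_i/d_o = +0.1337.
|h_i| = |m|·h_o = 0.1337 × 4.8 = 0.642 cm. The image is virtual, upright and reduced, on the same side as the object.

0.642 cm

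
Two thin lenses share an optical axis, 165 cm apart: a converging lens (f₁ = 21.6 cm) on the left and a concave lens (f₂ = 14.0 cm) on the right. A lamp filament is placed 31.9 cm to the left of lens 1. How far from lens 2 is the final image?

Lens 1: 1/d_i1 = 1/f₁ − 1/d_o1 = 1/(21.6) − 1/(31.9) = 0.01495, so d_i1 = 66.90 cm.
The intermediate image is 66.90 cm to the right of lens 1, which is 165 − (66.90) = 98.10 cm to the left of lens 2, so d_o2 = +98.10 cm.
Lens 2 is diverging, so f₂ = −14.0 cm.
Lens 2: 1/d_i2 = 1/f₂ − 1/d_o2 = 1/(-14.0) − 1/(98.10) = -0.08162, so d_i2 = -12.3 cm.
The final image is virtual, 12.3 cm to the left of lens 2 (overall magnification ≈ -0.26).

12.3 cm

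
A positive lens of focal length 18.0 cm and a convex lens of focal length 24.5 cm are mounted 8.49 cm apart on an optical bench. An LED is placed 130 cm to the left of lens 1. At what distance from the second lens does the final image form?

8.23 cm

Lens 1: 1/d_i1 = 1/f₁ − 1/d_o1 = 1/(18.0) − 1/(130) = 0.04786, so d_i1 = 20.89 cm.
The intermediate image is 20.89 cm to the right of lens 1, which lies 12.40 cm to the right of lens 2 — a virtual object — so d_o2 = −12.40 cm.
Lens 2: 1/d_i2 = 1/f₂ − 1/d_o2 = 1/(24.5) − 1/(-12.40) = 0.1215, so d_i2 = 8.23 cm.
The final image is real, 8.23 cm to the right of lens 2 (overall magnification ≈ -0.11).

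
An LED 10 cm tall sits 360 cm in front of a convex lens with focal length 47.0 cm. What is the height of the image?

1.50 cm

1/d_i = 1/f − 1/d_o = 1/(47.00) − 1/(360) = 0.01850, so d_i = 54.06 cm.
m = −d_i/d_o = -0.1502.
|h_i| = |m|·h_o = 0.1502 × 10 = 1.50 cm. The image is real, inverted and reduced, on the far side of the lens.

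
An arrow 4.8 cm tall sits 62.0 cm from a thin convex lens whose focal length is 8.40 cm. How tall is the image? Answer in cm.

0.752 cm

1/d_i = 1/f − 1/d_o = 1/(8.400) − 1/(62.0) = 0.1029, so d_i = 9.716 cm.
m = −d_i/d_o = -0.1567.
|h_i| = |m|·h_o = 0.1567 × 4.8 = 0.752 cm. The image is real, inverted and reduced, on the far side of the lens.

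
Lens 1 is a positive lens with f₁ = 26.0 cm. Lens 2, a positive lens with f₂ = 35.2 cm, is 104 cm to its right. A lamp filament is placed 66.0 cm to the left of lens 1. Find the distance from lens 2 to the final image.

Lens 1: 1/d_i1 = 1/f₁ − 1/d_o1 = 1/(26.0) − 1/(66.0) = 0.02331, so d_i1 = 42.90 cm.
The intermediate image is 42.90 cm to the right of lens 1, which is 104 − (42.90) = 61.10 cm to the left of lens 2, so d_o2 = +61.10 cm.
Lens 2: 1/d_i2 = 1/f₂ − 1/d_o2 = 1/(35.2) − 1/(61.10) = 0.01204, so d_i2 = 83.0 cm.
The final image is real, 83.0 cm to the right of lens 2 (overall magnification ≈ 0.88).

83.0 cm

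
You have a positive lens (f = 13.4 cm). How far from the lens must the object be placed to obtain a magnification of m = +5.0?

m = −d_i/d_o ⇒ d_i = −m·d_o.
1/f = 1/d_o + 1/d_i = 1/d_o − 1/(m·d_o) = (1 − 1/m)/d_o, so d_o = f(1 − 1/m) = (13.40)(1 − 1/(+5.0)) = 10.7 cm.

10.7 cm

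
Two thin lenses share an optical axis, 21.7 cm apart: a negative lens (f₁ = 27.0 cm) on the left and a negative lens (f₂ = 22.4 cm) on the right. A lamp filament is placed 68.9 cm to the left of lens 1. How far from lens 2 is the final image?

14.5 cm

Lens 1 is diverging, so f₁ = −27.0 cm.
Lens 1: 1/d_i1 = 1/f₁ − 1/d_o1 = 1/(-27.0) − 1/(68.9) = -0.05155, so d_i1 = -19.40 cm.
The intermediate image is 19.40 cm to the left of lens 1 (virtual), which is 21.7 − (-19.40) = 41.10 cm to the left of lens 2, so d_o2 = +41.10 cm.
Lens 2 is diverging, so f₂ = −22.4 cm.
Lens 2: 1/d_i2 = 1/f₂ − 1/d_o2 = 1/(-22.4) − 1/(41.10) = -0.06897, so d_i2 = -14.5 cm.
The final image is virtual, 14.5 cm to the left of lens 2 (overall magnification ≈ 0.099).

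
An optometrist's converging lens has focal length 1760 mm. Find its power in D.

f = 176 cm = 1.76 m.
P = 1/f = 1/(1.76 m) = +0.568 D.

P = +0.568 D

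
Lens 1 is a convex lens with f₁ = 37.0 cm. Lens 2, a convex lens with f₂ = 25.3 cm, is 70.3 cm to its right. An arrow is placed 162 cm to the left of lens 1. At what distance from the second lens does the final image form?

Lens 1: 1/d_i1 = 1/f₁ − 1/d_o1 = 1/(37.0) − 1/(162) = 0.02085, so d_i1 = 47.95 cm.
The intermediate image is 47.95 cm to the right of lens 1, which is 70.3 − (47.95) = 22.35 cm to the left of lens 2, so d_o2 = +22.35 cm.
Lens 2: 1/d_i2 = 1/f₂ − 1/d_o2 = 1/(25.3) − 1/(22.35) = -0.005217, so d_i2 = -192 cm.
The final image is virtual, 192 cm to the left of lens 2 (overall magnification ≈ -2.5).

192 cm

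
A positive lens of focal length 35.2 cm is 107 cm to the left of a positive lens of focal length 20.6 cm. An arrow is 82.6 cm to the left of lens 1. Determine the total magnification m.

m = +0.610

Lens 1: 1/d_i1 = 1/(35.2) − 1/(82.6) = 0.01630, so d_i1 = 61.34 cm; m₁ = −d_i1/d_o1 = -0.7426.
d_o2 = 107 − (61.34) = 45.66 cm.
Lens 2: 1/d_i2 = 1/(20.6) − 1/(45.66) = 0.02664, so d_i2 = 37.53 cm; m₂ = −d_i2/d_o2 = -0.8220.
m = m₁·m₂ = (-0.7426)(-0.8220) = +0.610.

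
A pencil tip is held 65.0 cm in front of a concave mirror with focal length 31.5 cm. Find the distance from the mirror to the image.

61.1 cm

Mirror equation: 1/s_i = 1/f − 1/s_o = 1/(31.50) − 1/(65.0) = 0.03175 − 0.01538 = 0.01636, so s_i = 61.1 cm.
The image is real, inverted and reduced, in front of the mirror.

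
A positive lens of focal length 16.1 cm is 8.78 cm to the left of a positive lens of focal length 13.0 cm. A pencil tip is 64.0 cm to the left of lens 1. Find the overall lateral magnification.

Lens 1: 1/d_i1 = 1/(16.1) − 1/(64.0) = 0.04649, so d_i1 = 21.51 cm; m₁ = −d_i1/d_o1 = -0.3361.
d_o2 = 8.78 − (21.51) = -12.73 cm (virtual object).
Lens 2: 1/d_i2 = 1/(13.0) − 1/(-12.73) = 0.1555, so d_i2 = 6.432 cm; m₂ = −d_i2/d_o2 = +0.5052.
m = m₁·m₂ = (-0.3361)(+0.5052) = -0.170.

m = -0.170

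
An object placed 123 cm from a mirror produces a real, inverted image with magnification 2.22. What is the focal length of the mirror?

m = −d_i/d_o ⇒ d_i = −m·d_o = −(-2.22)·(123) = 273.1 cm.
1/f = 1/d_o + 1/d_i = 1/(123) + 1/(273.1) = 0.01179, so f = 84.8 cm.
Since f is positive, the mirror is concave.

f = 84.8 cm (concave)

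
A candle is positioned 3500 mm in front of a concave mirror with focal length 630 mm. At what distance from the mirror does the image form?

Mirror equation: 1/s_i = 1/f − 1/s_o = 1/(630.0) − 1/(3500) = 0.001587 − 0.0002857 = 0.001302, so s_i = 768 mm.
The image is real, inverted and reduced, in front of the mirror.

768 mm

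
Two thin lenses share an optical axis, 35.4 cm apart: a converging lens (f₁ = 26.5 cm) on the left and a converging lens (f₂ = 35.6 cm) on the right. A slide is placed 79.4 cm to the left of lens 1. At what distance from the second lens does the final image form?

Lens 1: 1/d_i1 = 1/f₁ − 1/d_o1 = 1/(26.5) − 1/(79.4) = 0.02514, so d_i1 = 39.78 cm.
The intermediate image is 39.78 cm to the right of lens 1, which lies 4.380 cm to the right of lens 2 — a virtual object — so d_o2 = −4.380 cm.
Lens 2: 1/d_i2 = 1/f₂ − 1/d_o2 = 1/(35.6) − 1/(-4.380) = 0.2564, so d_i2 = 3.90 cm.
The final image is real, 3.90 cm to the right of lens 2 (overall magnification ≈ -0.45).

3.90 cm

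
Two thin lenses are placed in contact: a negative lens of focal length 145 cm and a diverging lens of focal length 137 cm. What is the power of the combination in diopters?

P₁ = 1/f₁ = 1/(-1.45 m) = -0.6897 D; P₂ = 1/f₂ = 1/(-1.37 m) = -0.7299 D.
For thin lenses in contact, P = P₁ + P₂ = (-0.6897) + (-0.7299) = -1.42 D.

P = -1.42 D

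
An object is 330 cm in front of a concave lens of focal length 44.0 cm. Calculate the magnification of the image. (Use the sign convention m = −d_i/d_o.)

m = +0.118

For a concave lens, f = -44.0 cm.
1/d_i = 1/f − 1/d_o = 1/(-44.00) − 1/(330) = -0.02576, so d_i = -38.82 cm.
m = −d_i/d_o = −(-38.82)/(330) = +0.118.
The image is virtual, upright and reduced, on the same side as the object.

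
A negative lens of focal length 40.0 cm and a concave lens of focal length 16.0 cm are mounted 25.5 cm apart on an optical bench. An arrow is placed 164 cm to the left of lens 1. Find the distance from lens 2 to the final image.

12.5 cm

Lens 1 is diverging, so f₁ = −40.0 cm.
Lens 1: 1/d_i1 = 1/f₁ − 1/d_o1 = 1/(-40.0) − 1/(164) = -0.03110, so d_i1 = -32.16 cm.
The intermediate image is 32.16 cm to the left of lens 1 (virtual), which is 25.5 − (-32.16) = 57.66 cm to the left of lens 2, so d_o2 = +57.66 cm.
Lens 2 is diverging, so f₂ = −16.0 cm.
Lens 2: 1/d_i2 = 1/f₂ − 1/d_o2 = 1/(-16.0) − 1/(57.66) = -0.07984, so d_i2 = -12.5 cm.
The final image is virtual, 12.5 cm to the left of lens 2 (overall magnification ≈ 0.043).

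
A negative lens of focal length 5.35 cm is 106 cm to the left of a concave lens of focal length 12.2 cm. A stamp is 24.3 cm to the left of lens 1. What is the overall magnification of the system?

f₁ = −5.35 cm (diverging).
Lens 1: 1/d_i1 = 1/(-5.35) − 1/(24.3) = -0.2281, so d_i1 = -4.385 cm; m₁ = −d_i1/d_o1 = +0.1805.
d_o2 = 106 − (-4.385) = 110.4 cm.
f₂ = −12.2 cm (diverging).
Lens 2: 1/d_i2 = 1/(-12.2) − 1/(110.4) = -0.09103, so d_i2 = -10.99 cm; m₂ = −d_i2/d_o2 = +0.09951.
m = m₁·m₂ = (+0.1805)(+0.09951) = +0.0180.

m = +0.0180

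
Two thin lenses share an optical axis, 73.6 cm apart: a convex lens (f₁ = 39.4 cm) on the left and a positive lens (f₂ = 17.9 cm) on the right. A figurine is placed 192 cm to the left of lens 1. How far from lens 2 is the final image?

Lens 1: 1/d_i1 = 1/f₁ − 1/d_o1 = 1/(39.4) − 1/(192) = 0.02017, so d_i1 = 49.57 cm.
The intermediate image is 49.57 cm to the right of lens 1, which is 73.6 − (49.57) = 24.03 cm to the left of lens 2, so d_o2 = +24.03 cm.
Lens 2: 1/d_i2 = 1/f₂ − 1/d_o2 = 1/(17.9) − 1/(24.03) = 0.01425, so d_i2 = 70.2 cm.
The final image is real, 70.2 cm to the right of lens 2 (overall magnification ≈ 0.75).

70.2 cm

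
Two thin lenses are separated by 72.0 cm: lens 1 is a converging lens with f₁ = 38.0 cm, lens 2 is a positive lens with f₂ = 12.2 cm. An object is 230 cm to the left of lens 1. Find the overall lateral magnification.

Lens 1: 1/d_i1 = 1/(38.0) − 1/(230) = 0.02197, so d_i1 = 45.52 cm; m₁ = −d_i1/d_o1 = -0.1979.
d_o2 = 72.0 − (45.52) = 26.48 cm.
Lens 2: 1/d_i2 = 1/(12.2) − 1/(26.48) = 0.04420, so d_i2 = 22.62 cm; m₂ = −d_i2/d_o2 = -0.8543.
m = m₁·m₂ = (-0.1979)(-0.8543) = +0.169.

m = +0.169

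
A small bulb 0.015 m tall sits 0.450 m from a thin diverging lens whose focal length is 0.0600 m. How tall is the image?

0.00176 m

For a diverging lens, f = -0.0600 m.
1/d_i = 1/f − 1/d_o = 1/(-0.06000) − 1/(0.450) = -18.89, so d_i = -0.05294 m.
m = −d_i/d_o = +0.1176.
|h_i| = |m|·h_o = 0.1176 × 0.015 = 0.00176 m. The image is virtual, upright and reduced, on the same side as the object.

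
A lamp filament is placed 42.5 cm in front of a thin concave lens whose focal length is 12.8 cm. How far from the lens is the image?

For a concave lens, f = -12.8 cm.
Lens equation: 1/q = 1/f − 1/p = 1/(-12.80) − 1/(42.5) = -0.07812 − 0.02353 = -0.1017, so q = -9.84 cm.
The image is virtual, upright and reduced, on the same side as the object.

9.84 cm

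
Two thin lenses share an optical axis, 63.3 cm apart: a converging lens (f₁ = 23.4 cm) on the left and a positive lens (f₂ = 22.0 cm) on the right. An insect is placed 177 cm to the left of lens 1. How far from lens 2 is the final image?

55.8 cm

Lens 1: 1/d_i1 = 1/f₁ − 1/d_o1 = 1/(23.4) − 1/(177) = 0.03709, so d_i1 = 26.96 cm.
The intermediate image is 26.96 cm to the right of lens 1, which is 63.3 − (26.96) = 36.34 cm to the left of lens 2, so d_o2 = +36.34 cm.
Lens 2: 1/d_i2 = 1/f₂ − 1/d_o2 = 1/(22.0) − 1/(36.34) = 0.01794, so d_i2 = 55.8 cm.
The final image is real, 55.8 cm to the right of lens 2 (overall magnification ≈ 0.23).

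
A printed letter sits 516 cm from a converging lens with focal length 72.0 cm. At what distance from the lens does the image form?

Thin-lens equation: 1/s_i = 1/f − 1/s_o = 1/(72.00) − 1/(516) = 0.01389 − 0.001938 = 0.01195, so s_i = 83.7 cm.
The image is real, inverted and reduced, on the far side of the lens.

83.7 cm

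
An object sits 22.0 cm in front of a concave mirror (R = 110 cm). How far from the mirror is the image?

f = R/2 = 110/2 = 55.00 cm.
Mirror equation: 1/d_i = 1/f − 1/d_o = 1/(55.00) − 1/(22.0) = 0.01818 − 0.04545 = -0.02727, so d_i = -36.7 cm.
The image is virtual, upright and enlarged, behind the mirror.

36.7 cm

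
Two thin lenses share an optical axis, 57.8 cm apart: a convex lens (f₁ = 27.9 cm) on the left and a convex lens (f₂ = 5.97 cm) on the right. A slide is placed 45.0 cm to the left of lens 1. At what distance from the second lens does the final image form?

4.32 cm

Lens 1: 1/d_i1 = 1/f₁ − 1/d_o1 = 1/(27.9) − 1/(45.0) = 0.01362, so d_i1 = 73.42 cm.
The intermediate image is 73.42 cm to the right of lens 1, which lies 15.62 cm to the right of lens 2 — a virtual object — so d_o2 = −15.62 cm.
Lens 2: 1/d_i2 = 1/f₂ − 1/d_o2 = 1/(5.97) − 1/(-15.62) = 0.2315, so d_i2 = 4.32 cm.
The final image is real, 4.32 cm to the right of lens 2 (overall magnification ≈ -0.45).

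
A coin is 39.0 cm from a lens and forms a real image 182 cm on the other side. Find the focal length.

Real image ⇒ d_i = +182 cm.
1/f = 1/d_o + 1/d_i = 1/(39.0) + 1/(182) = 0.03114, so f = 32.1 cm.
Since f is positive, the lens is converging.

f = 32.1 cm (converging)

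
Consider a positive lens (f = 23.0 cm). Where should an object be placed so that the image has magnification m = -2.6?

m = −d_i/d_o ⇒ d_i = −m·d_o.
1/f = 1/d_o + 1/d_i = 1/d_o − 1/(m·d_o) = (1 − 1/m)/d_o, so d_o = f(1 − 1/m) = (23.00)(1 − 1/(-2.6)) = 31.8 cm.

31.8 cm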